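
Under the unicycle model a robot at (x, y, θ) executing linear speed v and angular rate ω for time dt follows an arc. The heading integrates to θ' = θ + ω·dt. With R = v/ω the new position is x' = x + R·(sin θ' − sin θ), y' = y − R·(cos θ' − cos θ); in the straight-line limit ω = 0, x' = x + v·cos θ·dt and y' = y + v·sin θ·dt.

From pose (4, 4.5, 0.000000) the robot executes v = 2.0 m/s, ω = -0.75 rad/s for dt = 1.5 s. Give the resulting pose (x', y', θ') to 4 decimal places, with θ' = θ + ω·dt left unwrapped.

(6.4060, 2.9831, -1.1250)

θ' = 0.0000 + -0.75·1.5 = -1.1250
R = v/ω = 2.0/-0.75 = -2.6667
x' = 4 + -2.6667·(sin -1.1250 − sin 0.0000) = 6.4060
y' = 4.5 − -2.6667·(cos -1.1250 − cos 0.0000) = 2.9831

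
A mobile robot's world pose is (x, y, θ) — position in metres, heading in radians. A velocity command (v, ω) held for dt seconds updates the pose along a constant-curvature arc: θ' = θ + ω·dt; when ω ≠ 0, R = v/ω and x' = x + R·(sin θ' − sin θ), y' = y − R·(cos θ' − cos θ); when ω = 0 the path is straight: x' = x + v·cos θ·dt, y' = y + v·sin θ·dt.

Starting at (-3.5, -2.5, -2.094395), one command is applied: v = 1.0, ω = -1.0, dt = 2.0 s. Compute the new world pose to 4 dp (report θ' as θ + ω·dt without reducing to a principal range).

(-5.1811, -2.5794, -4.0944)

θ' = -2.0944 + -1.0·2.0 = -4.0944
R = v/ω = 1.0/-1.0 = -1.0000
x' = -3.5 + -1.0000·(sin -4.0944 − sin -2.0944) = -5.1811
y' = -2.5 − -1.0000·(cos -4.0944 − cos -2.0944) = -2.5794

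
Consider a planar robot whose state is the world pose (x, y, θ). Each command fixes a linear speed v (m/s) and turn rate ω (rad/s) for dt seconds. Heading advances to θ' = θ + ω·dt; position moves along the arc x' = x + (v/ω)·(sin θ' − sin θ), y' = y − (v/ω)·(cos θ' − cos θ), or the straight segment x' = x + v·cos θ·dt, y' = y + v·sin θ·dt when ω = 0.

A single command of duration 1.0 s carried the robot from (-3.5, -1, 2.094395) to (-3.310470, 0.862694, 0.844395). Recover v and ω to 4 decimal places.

v = 2.0000, ω = -1.2500

Δθ = 0.844395 − 2.094395 = -1.250000
ω = Δθ/dt = -1.250000/1.0 = -1.2500
R = −Δy/(cos θ' − cos θ) = -1.6000
v = R·ω = -1.6000·-1.2500 = 2.0000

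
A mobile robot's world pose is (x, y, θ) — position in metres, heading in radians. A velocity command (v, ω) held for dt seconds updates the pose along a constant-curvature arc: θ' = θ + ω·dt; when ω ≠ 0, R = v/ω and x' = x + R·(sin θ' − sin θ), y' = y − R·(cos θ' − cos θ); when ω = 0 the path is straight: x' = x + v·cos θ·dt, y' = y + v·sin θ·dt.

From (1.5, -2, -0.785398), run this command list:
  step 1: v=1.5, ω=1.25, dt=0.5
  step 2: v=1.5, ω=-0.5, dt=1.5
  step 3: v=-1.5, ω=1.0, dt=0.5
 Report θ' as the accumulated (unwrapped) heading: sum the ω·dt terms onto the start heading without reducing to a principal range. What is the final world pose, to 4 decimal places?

step 1: θ'=-0.1604 (R=1.2000) → pose (2.1569, -2.3361, -0.1604)
step 2: θ'=-0.9104 (R=-3.0000) → pose (4.0470, -3.4573, -0.9104)
step 3: θ'=-0.4104 (R=-1.5000) → pose (3.4608, -3.0020, -0.4104)

(3.4608, -3.0020, -0.4104)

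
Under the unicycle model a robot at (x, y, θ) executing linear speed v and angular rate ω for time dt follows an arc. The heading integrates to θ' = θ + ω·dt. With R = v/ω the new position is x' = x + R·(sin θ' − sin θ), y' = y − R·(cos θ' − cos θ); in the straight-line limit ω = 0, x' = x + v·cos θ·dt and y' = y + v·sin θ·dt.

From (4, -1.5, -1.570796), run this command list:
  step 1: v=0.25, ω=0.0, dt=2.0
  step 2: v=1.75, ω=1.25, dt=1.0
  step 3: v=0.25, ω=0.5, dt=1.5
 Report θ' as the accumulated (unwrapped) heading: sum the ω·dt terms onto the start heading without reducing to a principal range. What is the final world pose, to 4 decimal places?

step 1: θ'=-1.5708 (straight) → pose (4.0000, -2.0000, -1.5708)
step 2: θ'=-0.3208 (R=1.4000) → pose (4.9585, -3.3286, -0.3208)
step 3: θ'=0.4292 (R=0.5000) → pose (5.3243, -3.3087, 0.4292)

(5.3243, -3.3087, 0.4292)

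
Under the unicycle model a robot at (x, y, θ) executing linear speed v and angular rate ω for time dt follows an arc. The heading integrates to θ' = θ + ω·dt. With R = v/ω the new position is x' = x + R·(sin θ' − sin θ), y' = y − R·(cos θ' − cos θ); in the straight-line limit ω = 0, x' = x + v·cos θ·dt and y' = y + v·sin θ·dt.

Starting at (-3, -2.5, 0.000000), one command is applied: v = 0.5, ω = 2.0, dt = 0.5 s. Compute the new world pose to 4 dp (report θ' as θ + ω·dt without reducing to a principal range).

θ' = 0.0000 + 2.0·0.5 = 1.0000
R = v/ω = 0.5/2.0 = 0.2500
x' = -3 + 0.2500·(sin 1.0000 − sin 0.0000) = -2.7896
y' = -2.5 − 0.2500·(cos 1.0000 − cos 0.0000) = -2.3851

(-2.7896, -2.3851, 1.0000)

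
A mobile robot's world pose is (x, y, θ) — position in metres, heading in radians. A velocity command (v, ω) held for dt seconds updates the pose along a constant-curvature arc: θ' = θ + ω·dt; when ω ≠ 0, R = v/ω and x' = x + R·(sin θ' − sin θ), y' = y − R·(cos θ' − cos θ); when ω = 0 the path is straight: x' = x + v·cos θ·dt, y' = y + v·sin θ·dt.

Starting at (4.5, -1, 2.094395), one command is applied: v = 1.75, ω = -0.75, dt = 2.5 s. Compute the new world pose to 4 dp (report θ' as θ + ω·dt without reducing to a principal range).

θ' = 2.0944 + -0.75·2.5 = 0.2194
R = v/ω = 1.75/-0.75 = -2.3333
x' = 4.5 + -2.3333·(sin 0.2194 − sin 2.0944) = 6.0129
y' = -1 − -2.3333·(cos 0.2194 − cos 2.0944) = 2.4441

(6.0129, 2.4441, 0.2194)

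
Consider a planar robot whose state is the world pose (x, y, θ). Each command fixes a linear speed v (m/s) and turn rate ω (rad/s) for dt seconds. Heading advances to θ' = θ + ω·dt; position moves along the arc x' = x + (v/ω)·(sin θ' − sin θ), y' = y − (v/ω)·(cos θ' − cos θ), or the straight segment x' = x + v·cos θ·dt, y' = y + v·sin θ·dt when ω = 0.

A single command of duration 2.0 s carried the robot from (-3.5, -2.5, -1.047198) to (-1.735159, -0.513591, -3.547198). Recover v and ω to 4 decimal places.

Δθ = -3.547198 − -1.047198 = -2.500000
ω = Δθ/dt = -2.500000/2.0 = -1.2500
R = −Δy/(cos θ' − cos θ) = 1.4000
v = R·ω = 1.4000·-1.2500 = -1.7500

v = -1.7500, ω = -1.2500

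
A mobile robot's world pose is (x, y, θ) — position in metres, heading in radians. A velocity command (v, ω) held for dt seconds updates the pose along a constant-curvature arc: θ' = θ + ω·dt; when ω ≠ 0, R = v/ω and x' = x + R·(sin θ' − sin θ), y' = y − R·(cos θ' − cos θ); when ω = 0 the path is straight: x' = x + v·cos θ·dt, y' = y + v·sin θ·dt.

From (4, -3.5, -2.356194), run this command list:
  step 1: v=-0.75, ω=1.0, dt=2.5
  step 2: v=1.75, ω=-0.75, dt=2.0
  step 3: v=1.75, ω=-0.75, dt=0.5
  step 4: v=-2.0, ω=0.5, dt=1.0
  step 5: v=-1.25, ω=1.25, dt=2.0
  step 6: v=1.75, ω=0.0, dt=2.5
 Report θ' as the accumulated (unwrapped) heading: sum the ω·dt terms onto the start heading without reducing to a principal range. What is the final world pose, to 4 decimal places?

(5.2264, 1.2033, 1.2688)

step 1: θ'=0.1438 (R=-0.7500) → pose (3.3622, -2.2274, 0.1438)
step 2: θ'=-1.3562 (R=-2.3333) → pose (5.9764, -4.0398, -1.3562)
step 3: θ'=-1.7312 (R=-2.3333) → pose (6.0000, -4.9093, -1.7312)
step 4: θ'=-1.2312 (R=-4.0000) → pose (5.8229, -2.9380, -1.2312)
step 5: θ'=1.2688 (R=-1.0000) → pose (3.9252, -2.9737, 1.2688)
step 6: θ'=1.2688 (straight) → pose (5.2264, 1.2033, 1.2688)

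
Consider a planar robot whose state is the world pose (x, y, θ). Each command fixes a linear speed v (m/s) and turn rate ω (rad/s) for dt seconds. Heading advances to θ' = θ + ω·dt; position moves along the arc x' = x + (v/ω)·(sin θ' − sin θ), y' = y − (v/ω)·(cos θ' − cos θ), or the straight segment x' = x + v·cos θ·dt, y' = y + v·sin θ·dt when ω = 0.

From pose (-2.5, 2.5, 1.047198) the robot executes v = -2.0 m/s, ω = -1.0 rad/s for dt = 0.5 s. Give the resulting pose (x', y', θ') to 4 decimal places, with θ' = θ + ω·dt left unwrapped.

θ' = 1.0472 + -1.0·0.5 = 0.5472
R = v/ω = -2.0/-1.0 = 2.0000
x' = -2.5 + 2.0000·(sin 0.5472 − sin 1.0472) = -3.1915
y' = 2.5 − 2.0000·(cos 0.5472 − cos 1.0472) = 1.7920

(-3.1915, 1.7920, 0.5472)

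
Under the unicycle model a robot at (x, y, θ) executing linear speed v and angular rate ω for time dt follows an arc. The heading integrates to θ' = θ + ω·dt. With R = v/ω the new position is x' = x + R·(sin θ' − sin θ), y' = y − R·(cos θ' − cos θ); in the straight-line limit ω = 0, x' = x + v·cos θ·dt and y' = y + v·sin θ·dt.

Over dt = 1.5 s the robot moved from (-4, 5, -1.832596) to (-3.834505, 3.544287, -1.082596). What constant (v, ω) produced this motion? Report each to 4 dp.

v = 1.0000, ω = 0.5000

Δθ = -1.082596 − -1.832596 = 0.750000
ω = Δθ/dt = 0.750000/1.5 = 0.5000
R = −Δy/(cos θ' − cos θ) = 2.0000
v = R·ω = 2.0000·0.5000 = 1.0000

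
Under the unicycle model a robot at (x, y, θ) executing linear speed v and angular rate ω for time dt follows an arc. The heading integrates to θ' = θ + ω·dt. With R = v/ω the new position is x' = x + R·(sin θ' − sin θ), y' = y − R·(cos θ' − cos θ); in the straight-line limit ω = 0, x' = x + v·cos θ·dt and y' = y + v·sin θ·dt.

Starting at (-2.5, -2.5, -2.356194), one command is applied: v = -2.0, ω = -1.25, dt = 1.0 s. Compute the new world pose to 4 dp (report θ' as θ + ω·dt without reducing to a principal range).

θ' = -2.3562 + -1.25·1.0 = -3.6062
R = v/ω = -2.0/-1.25 = 1.6000
x' = -2.5 + 1.6000·(sin -3.6062 − sin -2.3562) = -0.6517
y' = -2.5 − 1.6000·(cos -3.6062 − cos -2.3562) = -2.2010

(-0.6517, -2.2010, -3.6062)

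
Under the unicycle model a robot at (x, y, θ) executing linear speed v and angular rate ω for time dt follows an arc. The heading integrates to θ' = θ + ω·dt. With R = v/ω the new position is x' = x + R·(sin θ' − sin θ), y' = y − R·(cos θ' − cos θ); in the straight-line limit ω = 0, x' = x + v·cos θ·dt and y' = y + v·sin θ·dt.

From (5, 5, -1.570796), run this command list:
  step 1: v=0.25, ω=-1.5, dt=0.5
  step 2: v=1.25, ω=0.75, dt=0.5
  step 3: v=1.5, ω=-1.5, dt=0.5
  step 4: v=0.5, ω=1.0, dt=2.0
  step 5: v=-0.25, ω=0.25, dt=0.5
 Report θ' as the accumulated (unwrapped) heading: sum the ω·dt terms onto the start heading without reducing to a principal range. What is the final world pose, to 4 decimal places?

step 1: θ'=-2.3208 (R=-0.1667) → pose (4.9553, 4.8864, -2.3208)
step 2: θ'=-1.9458 (R=1.6667) → pose (4.6239, 4.3608, -1.9458)
step 3: θ'=-2.6958 (R=-1.0000) → pose (4.1246, 3.8248, -2.6958)
step 4: θ'=-0.6958 (R=0.5000) → pose (4.0197, 2.9899, -0.6958)
step 5: θ'=-0.5708 (R=-1.0000) → pose (3.9190, 3.0638, -0.5708)

(3.9190, 3.0638, -0.5708)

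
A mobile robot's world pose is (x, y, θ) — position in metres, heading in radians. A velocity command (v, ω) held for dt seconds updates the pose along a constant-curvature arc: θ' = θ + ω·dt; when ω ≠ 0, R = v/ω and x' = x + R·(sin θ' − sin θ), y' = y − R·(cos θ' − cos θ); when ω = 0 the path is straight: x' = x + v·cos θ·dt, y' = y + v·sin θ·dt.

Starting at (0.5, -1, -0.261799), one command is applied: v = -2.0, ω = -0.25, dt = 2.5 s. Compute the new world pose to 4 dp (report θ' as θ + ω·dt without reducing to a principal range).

(-3.6299, 1.6722, -0.8868)

θ' = -0.2618 + -0.25·2.5 = -0.8868
R = v/ω = -2.0/-0.25 = 8.0000
x' = 0.5 + 8.0000·(sin -0.8868 − sin -0.2618) = -3.6299
y' = -1 − 8.0000·(cos -0.8868 − cos -0.2618) = 1.6722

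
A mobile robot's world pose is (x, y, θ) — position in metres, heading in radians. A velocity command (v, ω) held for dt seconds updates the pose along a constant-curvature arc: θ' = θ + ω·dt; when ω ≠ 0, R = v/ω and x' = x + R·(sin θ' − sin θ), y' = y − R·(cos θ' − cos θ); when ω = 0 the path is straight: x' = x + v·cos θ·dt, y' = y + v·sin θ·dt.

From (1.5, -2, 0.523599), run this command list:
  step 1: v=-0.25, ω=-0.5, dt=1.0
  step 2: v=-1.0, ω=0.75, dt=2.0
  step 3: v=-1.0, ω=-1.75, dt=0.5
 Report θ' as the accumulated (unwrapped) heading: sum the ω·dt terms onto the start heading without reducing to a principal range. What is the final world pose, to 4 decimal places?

step 1: θ'=0.0236 (R=0.5000) → pose (1.2618, -2.0668, 0.0236)
step 2: θ'=1.5236 (R=-1.3333) → pose (-0.0386, -3.3369, 1.5236)
step 3: θ'=0.6486 (R=0.5714) → pose (-0.2642, -3.7653, 0.6486)

(-0.2642, -3.7653, 0.6486)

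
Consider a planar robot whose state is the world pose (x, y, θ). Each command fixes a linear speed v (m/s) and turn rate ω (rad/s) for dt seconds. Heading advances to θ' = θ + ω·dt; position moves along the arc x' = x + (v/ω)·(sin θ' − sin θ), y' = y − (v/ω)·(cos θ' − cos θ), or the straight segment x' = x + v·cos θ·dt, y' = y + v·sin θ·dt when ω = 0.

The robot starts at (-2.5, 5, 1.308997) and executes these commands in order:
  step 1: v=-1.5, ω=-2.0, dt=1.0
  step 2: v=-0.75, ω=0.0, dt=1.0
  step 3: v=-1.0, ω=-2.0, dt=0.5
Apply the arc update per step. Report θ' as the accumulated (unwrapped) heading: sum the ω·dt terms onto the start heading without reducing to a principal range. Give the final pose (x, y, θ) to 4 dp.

step 1: θ'=-0.6910 (R=0.7500) → pose (-3.7024, 4.6162, -0.6910)
step 2: θ'=-0.6910 (straight) → pose (-4.2804, 5.0941, -0.6910)
step 3: θ'=-1.6910 (R=0.5000) → pose (-4.4581, 5.5394, -1.6910)

(-4.4581, 5.5394, -1.6910)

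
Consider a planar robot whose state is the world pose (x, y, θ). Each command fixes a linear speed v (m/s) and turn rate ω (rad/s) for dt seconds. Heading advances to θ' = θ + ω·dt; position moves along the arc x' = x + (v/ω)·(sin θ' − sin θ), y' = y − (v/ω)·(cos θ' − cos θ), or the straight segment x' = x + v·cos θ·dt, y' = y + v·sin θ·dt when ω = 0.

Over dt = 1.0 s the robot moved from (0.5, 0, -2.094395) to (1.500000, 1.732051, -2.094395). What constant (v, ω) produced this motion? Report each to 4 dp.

Δθ = -2.094395 − -2.094395 = 0.000000
ω = Δθ/dt = 0.000000/1.0 = 0.0000
ω = 0 → v = (Δx·cos θ + Δy·sin θ)/dt = -2.0000

v = -2.0000, ω = 0.0000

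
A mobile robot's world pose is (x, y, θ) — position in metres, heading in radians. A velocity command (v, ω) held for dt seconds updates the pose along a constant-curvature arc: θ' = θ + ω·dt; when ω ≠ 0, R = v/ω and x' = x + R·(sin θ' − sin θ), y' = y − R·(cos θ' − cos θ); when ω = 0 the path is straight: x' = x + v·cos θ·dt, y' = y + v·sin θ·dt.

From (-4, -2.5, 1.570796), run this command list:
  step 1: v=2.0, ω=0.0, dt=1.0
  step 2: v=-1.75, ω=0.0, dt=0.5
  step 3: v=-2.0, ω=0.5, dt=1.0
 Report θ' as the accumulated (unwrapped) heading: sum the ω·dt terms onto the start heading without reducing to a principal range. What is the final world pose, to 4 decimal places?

step 1: θ'=1.5708 (straight) → pose (-4.0000, -0.5000, 1.5708)
step 2: θ'=1.5708 (straight) → pose (-4.0000, -1.3750, 1.5708)
step 3: θ'=2.0708 (R=-4.0000) → pose (-3.5103, -3.2927, 2.0708)

(-3.5103, -3.2927, 2.0708)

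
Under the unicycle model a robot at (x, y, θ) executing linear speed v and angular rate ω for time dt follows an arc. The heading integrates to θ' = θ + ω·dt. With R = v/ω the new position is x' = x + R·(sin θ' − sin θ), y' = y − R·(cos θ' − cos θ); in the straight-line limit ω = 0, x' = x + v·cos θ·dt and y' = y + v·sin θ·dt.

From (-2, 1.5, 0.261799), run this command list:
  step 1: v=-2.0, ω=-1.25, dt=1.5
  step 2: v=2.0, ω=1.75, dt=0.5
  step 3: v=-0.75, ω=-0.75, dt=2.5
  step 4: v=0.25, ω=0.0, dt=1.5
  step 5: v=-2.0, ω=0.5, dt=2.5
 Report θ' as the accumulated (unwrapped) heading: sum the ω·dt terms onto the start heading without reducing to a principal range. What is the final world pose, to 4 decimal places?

(-1.8974, 7.9127, -1.3632)

step 1: θ'=-1.6132 (R=1.6000) → pose (-4.0127, 3.1133, -1.6132)
step 2: θ'=-0.7382 (R=1.1429) → pose (-3.6399, 2.2195, -0.7382)
step 3: θ'=-2.6132 (R=1.0000) → pose (-3.4711, 3.8228, -2.6132)
step 4: θ'=-2.6132 (straight) → pose (-3.7950, 3.6338, -2.6132)
step 5: θ'=-1.3632 (R=-4.0000) → pose (-1.8974, 7.9127, -1.3632)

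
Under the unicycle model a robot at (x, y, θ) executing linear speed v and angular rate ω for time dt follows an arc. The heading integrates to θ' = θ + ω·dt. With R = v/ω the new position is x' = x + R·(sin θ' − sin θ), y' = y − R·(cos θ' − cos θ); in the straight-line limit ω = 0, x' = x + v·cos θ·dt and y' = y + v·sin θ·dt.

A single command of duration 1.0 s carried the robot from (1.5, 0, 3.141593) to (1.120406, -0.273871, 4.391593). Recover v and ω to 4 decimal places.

Δθ = 4.391593 − 3.141593 = 1.250000
ω = Δθ/dt = 1.250000/1.0 = 1.2500
R = Δx/(sin θ' − sin θ) = 0.4000
v = R·ω = 0.4000·1.2500 = 0.5000

v = 0.5000, ω = 1.2500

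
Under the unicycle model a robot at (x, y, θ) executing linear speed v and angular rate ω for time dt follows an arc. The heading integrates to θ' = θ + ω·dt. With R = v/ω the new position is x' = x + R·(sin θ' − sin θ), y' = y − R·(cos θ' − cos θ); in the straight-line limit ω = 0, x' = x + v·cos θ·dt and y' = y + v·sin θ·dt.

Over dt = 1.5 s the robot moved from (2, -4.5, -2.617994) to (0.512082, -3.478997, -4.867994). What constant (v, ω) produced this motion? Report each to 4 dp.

v = 1.5000, ω = -1.5000

Δθ = -4.867994 − -2.617994 = -2.250000
ω = Δθ/dt = -2.250000/1.5 = -1.5000
R = Δx/(sin θ' − sin θ) = -1.0000
v = R·ω = -1.0000·-1.5000 = 1.5000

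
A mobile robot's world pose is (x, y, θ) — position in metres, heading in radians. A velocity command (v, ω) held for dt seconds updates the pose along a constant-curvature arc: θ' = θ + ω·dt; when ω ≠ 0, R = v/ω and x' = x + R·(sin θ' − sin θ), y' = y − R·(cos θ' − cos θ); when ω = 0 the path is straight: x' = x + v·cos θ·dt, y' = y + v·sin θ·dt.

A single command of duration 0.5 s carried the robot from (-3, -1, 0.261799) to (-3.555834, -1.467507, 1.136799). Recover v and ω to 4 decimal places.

Δθ = 1.136799 − 0.261799 = 0.875000
ω = Δθ/dt = 0.875000/0.5 = 1.7500
R = Δx/(sin θ' − sin θ) = -0.8571
v = R·ω = -0.8571·1.7500 = -1.5000

v = -1.5000, ω = 1.7500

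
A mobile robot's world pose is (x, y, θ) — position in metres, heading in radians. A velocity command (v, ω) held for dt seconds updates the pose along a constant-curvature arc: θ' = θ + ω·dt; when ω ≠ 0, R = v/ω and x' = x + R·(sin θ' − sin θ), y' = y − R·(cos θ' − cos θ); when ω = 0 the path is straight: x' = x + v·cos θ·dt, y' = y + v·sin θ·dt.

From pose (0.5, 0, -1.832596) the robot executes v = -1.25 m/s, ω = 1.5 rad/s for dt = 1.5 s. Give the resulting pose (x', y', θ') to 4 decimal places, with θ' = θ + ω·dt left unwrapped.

θ' = -1.8326 + 1.5·1.5 = 0.4174
R = v/ω = -1.25/1.5 = -0.8333
x' = 0.5 + -0.8333·(sin 0.4174 − sin -1.8326) = -0.6428
y' = 0 − -0.8333·(cos 0.4174 − cos -1.8326) = 0.9775

(-0.6428, 0.9775, 0.4174)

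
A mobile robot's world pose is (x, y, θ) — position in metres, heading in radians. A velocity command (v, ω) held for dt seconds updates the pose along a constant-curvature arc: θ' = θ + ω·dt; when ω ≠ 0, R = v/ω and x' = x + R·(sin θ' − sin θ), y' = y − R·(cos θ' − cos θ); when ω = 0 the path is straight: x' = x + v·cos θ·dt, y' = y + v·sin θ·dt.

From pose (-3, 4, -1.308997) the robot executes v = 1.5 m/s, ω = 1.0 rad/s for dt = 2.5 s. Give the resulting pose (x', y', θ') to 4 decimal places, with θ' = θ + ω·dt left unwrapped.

θ' = -1.3090 + 1.0·2.5 = 1.1910
R = v/ω = 1.5/1.0 = 1.5000
x' = -3 + 1.5000·(sin 1.1910 − sin -1.3090) = -0.1580
y' = 4 − 1.5000·(cos 1.1910 − cos -1.3090) = 3.8321

(-0.1580, 3.8321, 1.1910)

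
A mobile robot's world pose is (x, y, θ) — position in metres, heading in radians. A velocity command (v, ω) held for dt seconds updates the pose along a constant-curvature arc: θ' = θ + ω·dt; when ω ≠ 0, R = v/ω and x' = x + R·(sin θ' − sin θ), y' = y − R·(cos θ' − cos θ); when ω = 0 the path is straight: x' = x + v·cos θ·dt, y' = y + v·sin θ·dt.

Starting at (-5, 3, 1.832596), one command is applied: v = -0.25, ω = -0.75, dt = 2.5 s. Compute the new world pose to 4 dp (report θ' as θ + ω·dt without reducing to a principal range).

θ' = 1.8326 + -0.75·2.5 = -0.0424
R = v/ω = -0.25/-0.75 = 0.3333
x' = -5 + 0.3333·(sin -0.0424 − sin 1.8326) = -5.3361
y' = 3 − 0.3333·(cos -0.0424 − cos 1.8326) = 2.5807

(-5.3361, 2.5807, -0.0424)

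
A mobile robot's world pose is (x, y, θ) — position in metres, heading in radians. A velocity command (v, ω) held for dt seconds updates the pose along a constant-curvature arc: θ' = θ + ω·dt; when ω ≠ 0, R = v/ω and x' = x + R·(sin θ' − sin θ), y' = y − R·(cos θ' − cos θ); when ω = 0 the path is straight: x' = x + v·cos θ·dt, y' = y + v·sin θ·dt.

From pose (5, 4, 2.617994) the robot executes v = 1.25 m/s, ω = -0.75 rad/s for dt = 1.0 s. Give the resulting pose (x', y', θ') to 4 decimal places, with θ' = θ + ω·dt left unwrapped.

θ' = 2.6180 + -0.75·1.0 = 1.8680
R = v/ω = 1.25/-0.75 = -1.6667
x' = 5 + -1.6667·(sin 1.8680 − sin 2.6180) = 4.2397
y' = 4 − -1.6667·(cos 1.8680 − cos 2.6180) = 4.9553

(4.2397, 4.9553, 1.8680)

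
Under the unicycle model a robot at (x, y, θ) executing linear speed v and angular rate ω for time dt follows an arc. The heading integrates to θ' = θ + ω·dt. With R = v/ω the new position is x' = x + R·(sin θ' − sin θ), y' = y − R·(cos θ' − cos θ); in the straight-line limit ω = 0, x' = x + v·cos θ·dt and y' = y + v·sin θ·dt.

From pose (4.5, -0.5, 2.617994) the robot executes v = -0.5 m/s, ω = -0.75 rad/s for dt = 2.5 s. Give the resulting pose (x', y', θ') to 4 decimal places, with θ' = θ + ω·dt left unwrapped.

(4.6177, -1.5683, 0.7430)

θ' = 2.6180 + -0.75·2.5 = 0.7430
R = v/ω = -0.5/-0.75 = 0.6667
x' = 4.5 + 0.6667·(sin 0.7430 − sin 2.6180) = 4.6177
y' = -0.5 − 0.6667·(cos 0.7430 − cos 2.6180) = -1.5683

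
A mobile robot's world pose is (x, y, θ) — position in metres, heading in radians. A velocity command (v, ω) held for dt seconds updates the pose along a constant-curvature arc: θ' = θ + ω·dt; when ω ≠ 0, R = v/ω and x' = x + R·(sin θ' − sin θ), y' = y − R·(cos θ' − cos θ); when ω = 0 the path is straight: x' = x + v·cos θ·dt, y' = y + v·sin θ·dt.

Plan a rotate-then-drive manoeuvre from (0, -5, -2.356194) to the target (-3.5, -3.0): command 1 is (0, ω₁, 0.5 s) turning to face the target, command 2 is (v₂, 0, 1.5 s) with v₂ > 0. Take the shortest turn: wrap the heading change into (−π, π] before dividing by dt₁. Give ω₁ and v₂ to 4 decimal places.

ω₁ = -2.6091, v₂ = 2.6874

heading to target = atan2(-3−-5, -3.5−0) = 2.6224
Δθ = wrap(2.6224 − -2.3562) = -1.3045; ω₁ = Δθ/dt₁ = -2.6091
distance = √((-3.5−0)² + (-3−-5)²) = 4.0311; v₂ = distance/dt₂ = 2.6874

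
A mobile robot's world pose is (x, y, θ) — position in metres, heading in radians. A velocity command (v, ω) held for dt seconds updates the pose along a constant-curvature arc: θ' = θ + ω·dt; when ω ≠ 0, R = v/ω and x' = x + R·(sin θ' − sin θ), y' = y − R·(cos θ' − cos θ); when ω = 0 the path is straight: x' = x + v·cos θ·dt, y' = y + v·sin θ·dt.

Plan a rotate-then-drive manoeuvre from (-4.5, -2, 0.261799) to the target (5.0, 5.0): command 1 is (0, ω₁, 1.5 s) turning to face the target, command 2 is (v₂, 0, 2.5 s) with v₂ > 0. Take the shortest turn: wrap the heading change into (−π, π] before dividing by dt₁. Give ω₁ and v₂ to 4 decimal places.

ω₁ = 0.2488, v₂ = 4.7202

heading to target = atan2(5−-2, 5−-4.5) = 0.6350
Δθ = wrap(0.6350 − 0.2618) = 0.3732; ω₁ = Δθ/dt₁ = 0.2488
distance = √((5−-4.5)² + (5−-2)²) = 11.8004; v₂ = distance/dt₂ = 4.7202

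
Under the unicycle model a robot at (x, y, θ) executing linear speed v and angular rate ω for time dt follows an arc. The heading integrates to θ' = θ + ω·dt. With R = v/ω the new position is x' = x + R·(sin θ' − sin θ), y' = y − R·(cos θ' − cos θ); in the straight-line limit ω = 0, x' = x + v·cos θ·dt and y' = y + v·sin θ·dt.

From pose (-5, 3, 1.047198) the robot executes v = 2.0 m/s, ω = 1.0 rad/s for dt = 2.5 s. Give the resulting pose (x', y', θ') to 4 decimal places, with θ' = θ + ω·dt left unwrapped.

θ' = 1.0472 + 1.0·2.5 = 3.5472
R = v/ω = 2.0/1.0 = 2.0000
x' = -5 + 2.0000·(sin 3.5472 − sin 1.0472) = -7.5212
y' = 3 − 2.0000·(cos 3.5472 − cos 1.0472) = 5.8377

(-7.5212, 5.8377, 3.5472)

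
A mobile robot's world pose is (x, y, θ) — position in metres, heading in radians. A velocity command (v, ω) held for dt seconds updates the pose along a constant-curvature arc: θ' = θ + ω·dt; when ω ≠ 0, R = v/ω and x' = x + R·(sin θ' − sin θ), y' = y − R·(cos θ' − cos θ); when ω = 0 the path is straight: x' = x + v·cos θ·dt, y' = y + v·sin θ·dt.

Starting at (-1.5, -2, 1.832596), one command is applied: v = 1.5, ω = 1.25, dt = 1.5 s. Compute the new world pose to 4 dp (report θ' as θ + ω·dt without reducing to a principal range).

θ' = 1.8326 + 1.25·1.5 = 3.7076
R = v/ω = 1.5/1.25 = 1.2000
x' = -1.5 + 1.2000·(sin 3.7076 − sin 1.8326) = -3.3026
y' = -2 − 1.2000·(cos 3.7076 − cos 1.8326) = -1.2977

(-3.3026, -1.2977, 3.7076)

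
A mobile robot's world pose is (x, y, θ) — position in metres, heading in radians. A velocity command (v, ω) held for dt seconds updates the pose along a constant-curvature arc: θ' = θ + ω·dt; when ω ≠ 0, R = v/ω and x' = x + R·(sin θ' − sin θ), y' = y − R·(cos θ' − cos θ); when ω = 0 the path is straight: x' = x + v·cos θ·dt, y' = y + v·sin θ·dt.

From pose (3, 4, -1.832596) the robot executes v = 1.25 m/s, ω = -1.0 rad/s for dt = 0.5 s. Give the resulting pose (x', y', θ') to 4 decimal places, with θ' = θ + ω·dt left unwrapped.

θ' = -1.8326 + -1.0·0.5 = -2.3326
R = v/ω = 1.25/-1.0 = -1.2500
x' = 3 + -1.2500·(sin -2.3326 − sin -1.8326) = 2.6971
y' = 4 − -1.2500·(cos -2.3326 − cos -1.8326) = 3.4607

(2.6971, 3.4607, -2.3326)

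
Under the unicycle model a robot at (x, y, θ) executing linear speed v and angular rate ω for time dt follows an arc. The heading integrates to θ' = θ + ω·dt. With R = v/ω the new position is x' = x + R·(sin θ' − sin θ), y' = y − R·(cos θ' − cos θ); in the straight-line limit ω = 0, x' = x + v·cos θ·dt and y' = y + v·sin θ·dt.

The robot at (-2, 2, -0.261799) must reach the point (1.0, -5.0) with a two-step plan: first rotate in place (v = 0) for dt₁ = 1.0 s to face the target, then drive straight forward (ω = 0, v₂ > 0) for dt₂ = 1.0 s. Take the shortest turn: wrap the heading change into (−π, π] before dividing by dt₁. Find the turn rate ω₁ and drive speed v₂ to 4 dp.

ω₁ = -0.9041, v₂ = 7.6158

heading to target = atan2(-5−2, 1−-2) = -1.1659
Δθ = wrap(-1.1659 − -0.2618) = -0.9041; ω₁ = Δθ/dt₁ = -0.9041
distance = √((1−-2)² + (-5−2)²) = 7.6158; v₂ = distance/dt₂ = 7.6158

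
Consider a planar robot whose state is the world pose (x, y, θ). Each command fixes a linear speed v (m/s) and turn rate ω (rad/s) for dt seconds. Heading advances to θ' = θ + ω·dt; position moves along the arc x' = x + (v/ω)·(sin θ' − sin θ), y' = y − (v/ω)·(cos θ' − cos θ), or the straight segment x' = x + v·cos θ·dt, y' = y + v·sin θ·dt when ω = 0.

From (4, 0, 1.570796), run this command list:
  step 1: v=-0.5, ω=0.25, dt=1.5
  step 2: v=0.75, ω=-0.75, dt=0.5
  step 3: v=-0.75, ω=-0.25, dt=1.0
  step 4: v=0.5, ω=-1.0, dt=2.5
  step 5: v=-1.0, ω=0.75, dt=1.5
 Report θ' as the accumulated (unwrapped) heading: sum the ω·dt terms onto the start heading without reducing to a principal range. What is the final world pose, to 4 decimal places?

(3.7627, -0.2189, -0.0542)

step 1: θ'=1.9458 (R=-2.0000) → pose (4.1390, -0.7325, 1.9458)
step 2: θ'=1.5708 (R=-1.0000) → pose (4.0695, -0.3663, 1.5708)
step 3: θ'=1.3208 (R=3.0000) → pose (3.9762, -1.1085, 1.3208)
step 4: θ'=-1.1792 (R=-0.5000) → pose (4.9228, -1.0414, -1.1792)
step 5: θ'=-0.0542 (R=-1.3333) → pose (3.7627, -0.2189, -0.0542)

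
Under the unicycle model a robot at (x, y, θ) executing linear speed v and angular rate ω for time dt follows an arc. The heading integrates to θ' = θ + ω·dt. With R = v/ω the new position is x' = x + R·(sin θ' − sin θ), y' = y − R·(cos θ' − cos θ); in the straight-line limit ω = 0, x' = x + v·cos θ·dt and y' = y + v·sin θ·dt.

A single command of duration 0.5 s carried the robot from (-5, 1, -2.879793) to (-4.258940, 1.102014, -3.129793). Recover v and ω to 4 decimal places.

Δθ = -3.129793 − -2.879793 = -0.250000
ω = Δθ/dt = -0.250000/0.5 = -0.5000
R = Δx/(sin θ' − sin θ) = 3.0000
v = R·ω = 3.0000·-0.5000 = -1.5000

v = -1.5000, ω = -0.5000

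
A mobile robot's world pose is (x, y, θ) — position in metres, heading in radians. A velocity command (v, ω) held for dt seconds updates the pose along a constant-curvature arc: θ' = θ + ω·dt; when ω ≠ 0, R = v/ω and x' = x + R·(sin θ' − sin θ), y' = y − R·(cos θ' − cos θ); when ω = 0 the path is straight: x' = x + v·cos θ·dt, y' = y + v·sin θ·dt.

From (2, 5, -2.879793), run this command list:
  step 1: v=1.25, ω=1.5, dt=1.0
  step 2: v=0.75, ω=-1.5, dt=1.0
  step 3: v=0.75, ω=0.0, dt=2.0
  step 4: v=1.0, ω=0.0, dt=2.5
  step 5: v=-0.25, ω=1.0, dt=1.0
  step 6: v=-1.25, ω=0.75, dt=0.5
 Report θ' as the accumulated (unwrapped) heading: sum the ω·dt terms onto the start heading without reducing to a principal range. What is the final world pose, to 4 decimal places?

(-2.5789, 3.2059, -1.5048)

step 1: θ'=-1.3798 (R=0.8333) → pose (1.3975, 4.0369, -1.3798)
step 2: θ'=-2.8798 (R=-0.5000) → pose (1.0360, 3.4590, -2.8798)
step 3: θ'=-2.8798 (straight) → pose (-0.4129, 3.0707, -2.8798)
step 4: θ'=-2.8798 (straight) → pose (-2.8277, 2.4237, -2.8798)
step 5: θ'=-1.8798 (R=-0.2500) → pose (-2.6542, 2.5892, -1.8798)
step 6: θ'=-1.5048 (R=-1.6667) → pose (-2.5789, 3.2059, -1.5048)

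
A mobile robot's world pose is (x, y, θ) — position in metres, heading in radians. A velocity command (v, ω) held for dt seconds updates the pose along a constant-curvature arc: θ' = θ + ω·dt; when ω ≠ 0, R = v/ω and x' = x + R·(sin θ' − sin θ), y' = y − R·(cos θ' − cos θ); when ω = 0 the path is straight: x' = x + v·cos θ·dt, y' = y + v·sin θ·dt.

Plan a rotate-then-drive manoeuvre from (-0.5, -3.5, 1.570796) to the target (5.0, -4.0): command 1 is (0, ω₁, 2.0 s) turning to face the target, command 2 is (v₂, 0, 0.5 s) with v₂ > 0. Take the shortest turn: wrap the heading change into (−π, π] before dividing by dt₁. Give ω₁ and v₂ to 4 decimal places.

heading to target = atan2(-4−-3.5, 5−-0.5) = -0.0907
Δθ = wrap(-0.0907 − 1.5708) = -1.6615; ω₁ = Δθ/dt₁ = -0.8307
distance = √((5−-0.5)² + (-4−-3.5)²) = 5.5227; v₂ = distance/dt₂ = 11.0454

ω₁ = -0.8307, v₂ = 11.0454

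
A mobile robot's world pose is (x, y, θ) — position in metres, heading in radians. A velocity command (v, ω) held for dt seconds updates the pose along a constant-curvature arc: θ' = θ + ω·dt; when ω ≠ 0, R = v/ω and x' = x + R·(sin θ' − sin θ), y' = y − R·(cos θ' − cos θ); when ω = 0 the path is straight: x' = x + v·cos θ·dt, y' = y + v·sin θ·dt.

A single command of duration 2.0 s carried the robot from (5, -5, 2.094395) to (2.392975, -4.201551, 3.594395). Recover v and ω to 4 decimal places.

Δθ = 3.594395 − 2.094395 = 1.500000
ω = Δθ/dt = 1.500000/2.0 = 0.7500
R = Δx/(sin θ' − sin θ) = 2.0000
v = R·ω = 2.0000·0.7500 = 1.5000

v = 1.5000, ω = 0.7500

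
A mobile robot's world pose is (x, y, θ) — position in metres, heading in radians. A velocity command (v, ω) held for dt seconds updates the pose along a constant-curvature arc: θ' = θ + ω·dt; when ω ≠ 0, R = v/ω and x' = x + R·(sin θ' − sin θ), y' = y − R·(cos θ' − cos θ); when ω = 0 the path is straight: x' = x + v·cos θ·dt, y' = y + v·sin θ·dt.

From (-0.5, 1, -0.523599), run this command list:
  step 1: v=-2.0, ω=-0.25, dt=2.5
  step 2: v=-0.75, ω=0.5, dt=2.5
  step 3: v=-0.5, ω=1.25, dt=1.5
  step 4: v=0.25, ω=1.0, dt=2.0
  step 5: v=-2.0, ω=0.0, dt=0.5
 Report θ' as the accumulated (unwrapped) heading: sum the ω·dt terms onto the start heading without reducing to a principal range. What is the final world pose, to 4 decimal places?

step 1: θ'=-1.1486 (R=8.0000) → pose (-3.7975, 4.6501, -1.1486)
step 2: θ'=0.1014 (R=-1.5000) → pose (-5.3177, 5.5277, 0.1014)
step 3: θ'=1.9764 (R=-0.4000) → pose (-5.6447, 4.9719, 1.9764)
step 4: θ'=3.9764 (R=0.2500) → pose (-6.0597, 5.0411, 3.9764)
step 5: θ'=3.9764 (straight) → pose (-5.3884, 5.7823, 3.9764)

(-5.3884, 5.7823, 3.9764)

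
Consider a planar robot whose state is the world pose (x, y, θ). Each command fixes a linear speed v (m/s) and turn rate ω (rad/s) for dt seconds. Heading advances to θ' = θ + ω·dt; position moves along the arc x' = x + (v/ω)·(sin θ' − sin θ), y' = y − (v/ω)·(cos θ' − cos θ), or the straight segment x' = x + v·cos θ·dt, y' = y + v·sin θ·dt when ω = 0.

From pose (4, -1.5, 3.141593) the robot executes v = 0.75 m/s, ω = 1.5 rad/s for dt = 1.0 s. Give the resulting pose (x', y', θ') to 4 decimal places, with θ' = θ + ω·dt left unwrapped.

θ' = 3.1416 + 1.5·1.0 = 4.6416
R = v/ω = 0.75/1.5 = 0.5000
x' = 4 + 0.5000·(sin 4.6416 − sin 3.1416) = 3.5013
y' = -1.5 − 0.5000·(cos 4.6416 − cos 3.1416) = -1.9646

(3.5013, -1.9646, 4.6416)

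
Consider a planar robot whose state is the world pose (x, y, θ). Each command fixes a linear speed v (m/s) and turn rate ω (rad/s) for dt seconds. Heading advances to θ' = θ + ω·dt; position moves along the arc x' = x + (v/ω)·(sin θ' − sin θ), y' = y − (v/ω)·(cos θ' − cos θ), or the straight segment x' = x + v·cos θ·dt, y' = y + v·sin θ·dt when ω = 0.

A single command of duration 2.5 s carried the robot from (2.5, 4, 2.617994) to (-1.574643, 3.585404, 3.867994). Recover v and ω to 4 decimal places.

v = 1.7500, ω = 0.5000

Δθ = 3.867994 − 2.617994 = 1.250000
ω = Δθ/dt = 1.250000/2.5 = 0.5000
R = Δx/(sin θ' − sin θ) = 3.5000
v = R·ω = 3.5000·0.5000 = 1.7500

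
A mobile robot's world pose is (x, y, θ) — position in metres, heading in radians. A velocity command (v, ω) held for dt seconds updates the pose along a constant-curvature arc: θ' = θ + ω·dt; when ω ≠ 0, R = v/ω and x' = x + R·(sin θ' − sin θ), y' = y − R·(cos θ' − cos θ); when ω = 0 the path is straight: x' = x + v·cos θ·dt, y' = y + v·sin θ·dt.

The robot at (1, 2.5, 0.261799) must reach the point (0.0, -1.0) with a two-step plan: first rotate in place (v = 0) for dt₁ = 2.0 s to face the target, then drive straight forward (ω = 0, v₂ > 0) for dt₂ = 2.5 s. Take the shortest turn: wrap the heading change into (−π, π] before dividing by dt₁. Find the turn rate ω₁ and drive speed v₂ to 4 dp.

ω₁ = -1.0554, v₂ = 1.4560

heading to target = atan2(-1−2.5, 0−1) = -1.8491
Δθ = wrap(-1.8491 − 0.2618) = -2.1109; ω₁ = Δθ/dt₁ = -1.0554
distance = √((0−1)² + (-1−2.5)²) = 3.6401; v₂ = distance/dt₂ = 1.4560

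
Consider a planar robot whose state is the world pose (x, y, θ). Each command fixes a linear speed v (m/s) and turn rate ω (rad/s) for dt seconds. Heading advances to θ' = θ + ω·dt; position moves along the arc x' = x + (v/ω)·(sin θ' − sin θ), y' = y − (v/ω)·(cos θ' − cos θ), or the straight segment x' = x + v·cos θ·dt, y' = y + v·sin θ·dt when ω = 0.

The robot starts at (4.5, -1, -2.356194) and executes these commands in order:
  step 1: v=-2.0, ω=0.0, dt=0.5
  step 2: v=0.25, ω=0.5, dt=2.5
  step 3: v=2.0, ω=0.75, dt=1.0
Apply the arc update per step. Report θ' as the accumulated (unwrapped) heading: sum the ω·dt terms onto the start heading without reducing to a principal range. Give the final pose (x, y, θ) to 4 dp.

step 1: θ'=-2.3562 (straight) → pose (5.2071, -0.2929, -2.3562)
step 2: θ'=-1.1062 (R=0.5000) → pose (5.1137, -0.8705, -1.1062)
step 3: θ'=-0.3562 (R=2.6667) → pose (6.5678, -2.1749, -0.3562)

(6.5678, -2.1749, -0.3562)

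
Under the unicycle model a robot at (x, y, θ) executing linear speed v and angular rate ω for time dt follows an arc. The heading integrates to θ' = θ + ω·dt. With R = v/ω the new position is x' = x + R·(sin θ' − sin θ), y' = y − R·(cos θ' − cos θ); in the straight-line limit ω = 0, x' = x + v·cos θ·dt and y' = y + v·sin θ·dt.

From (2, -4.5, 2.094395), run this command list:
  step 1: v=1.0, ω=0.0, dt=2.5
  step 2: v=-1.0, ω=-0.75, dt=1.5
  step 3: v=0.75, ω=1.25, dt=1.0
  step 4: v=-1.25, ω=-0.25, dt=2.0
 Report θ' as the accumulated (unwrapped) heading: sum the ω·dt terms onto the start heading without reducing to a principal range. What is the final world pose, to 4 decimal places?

step 1: θ'=2.0944 (straight) → pose (0.7500, -2.3349, 2.0944)
step 2: θ'=0.9694 (R=1.3333) → pose (0.6947, -3.7560, 0.9694)
step 3: θ'=2.2194 (R=0.6000) → pose (0.6781, -3.0541, 2.2194)
step 4: θ'=1.7194 (R=5.0000) → pose (1.6384, -5.3342, 1.7194)

(1.6384, -5.3342, 1.7194)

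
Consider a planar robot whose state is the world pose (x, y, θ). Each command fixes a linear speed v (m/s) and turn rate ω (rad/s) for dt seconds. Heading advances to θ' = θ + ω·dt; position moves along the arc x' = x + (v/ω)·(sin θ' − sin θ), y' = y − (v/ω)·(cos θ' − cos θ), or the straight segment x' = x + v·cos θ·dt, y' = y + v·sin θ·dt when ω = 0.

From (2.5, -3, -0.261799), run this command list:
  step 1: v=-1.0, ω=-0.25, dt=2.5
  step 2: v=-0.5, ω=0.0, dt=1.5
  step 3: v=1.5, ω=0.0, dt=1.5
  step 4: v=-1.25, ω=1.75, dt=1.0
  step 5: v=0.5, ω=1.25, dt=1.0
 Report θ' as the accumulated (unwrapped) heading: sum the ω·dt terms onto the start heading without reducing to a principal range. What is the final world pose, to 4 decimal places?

(0.3251, -2.3470, 2.1132)

step 1: θ'=-0.8868 (R=4.0000) → pose (0.4351, -1.6639, -0.8868)
step 2: θ'=-0.8868 (straight) → pose (-0.0389, -1.0826, -0.8868)
step 3: θ'=-0.8868 (straight) → pose (1.3829, -2.8265, -0.8868)
step 4: θ'=0.8632 (R=-0.7143) → pose (0.2865, -2.8135, 0.8632)
step 5: θ'=2.1132 (R=0.4000) → pose (0.3251, -2.3470, 2.1132)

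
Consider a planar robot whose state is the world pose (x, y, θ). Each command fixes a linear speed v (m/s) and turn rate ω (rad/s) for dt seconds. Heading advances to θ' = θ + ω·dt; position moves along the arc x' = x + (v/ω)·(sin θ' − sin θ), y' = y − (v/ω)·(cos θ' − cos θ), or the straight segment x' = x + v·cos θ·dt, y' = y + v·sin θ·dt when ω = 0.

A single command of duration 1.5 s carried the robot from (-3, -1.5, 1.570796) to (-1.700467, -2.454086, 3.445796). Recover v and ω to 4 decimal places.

Δθ = 3.445796 − 1.570796 = 1.875000
ω = Δθ/dt = 1.875000/1.5 = 1.2500
R = Δx/(sin θ' − sin θ) = -1.0000
v = R·ω = -1.0000·1.2500 = -1.2500

v = -1.2500, ω = 1.2500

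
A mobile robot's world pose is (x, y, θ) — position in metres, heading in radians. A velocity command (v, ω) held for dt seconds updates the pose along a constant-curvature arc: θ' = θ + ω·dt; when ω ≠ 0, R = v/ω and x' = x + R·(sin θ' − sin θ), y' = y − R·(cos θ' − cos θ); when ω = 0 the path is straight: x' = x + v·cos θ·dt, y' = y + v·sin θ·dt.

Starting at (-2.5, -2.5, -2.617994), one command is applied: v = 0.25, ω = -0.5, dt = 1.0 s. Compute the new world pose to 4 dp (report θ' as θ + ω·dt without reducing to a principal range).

(-2.7382, -2.5668, -3.1180)

θ' = -2.6180 + -0.5·1.0 = -3.1180
R = v/ω = 0.25/-0.5 = -0.5000
x' = -2.5 + -0.5000·(sin -3.1180 − sin -2.6180) = -2.7382
y' = -2.5 − -0.5000·(cos -3.1180 − cos -2.6180) = -2.5668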